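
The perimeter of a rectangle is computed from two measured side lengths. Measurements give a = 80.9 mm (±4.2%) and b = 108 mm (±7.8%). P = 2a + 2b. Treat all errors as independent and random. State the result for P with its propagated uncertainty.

378 ± 18.2 mm

Absolute uncertainties add in quadrature for a linear combination:
  (2·δa)² = 46.2;  (2·δb)² = 284
δP = √(330) = 18.2 mm
P = 378 mm.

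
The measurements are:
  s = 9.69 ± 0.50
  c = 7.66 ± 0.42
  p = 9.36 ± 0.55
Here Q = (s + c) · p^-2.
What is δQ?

0.0244

Let u = s + c = 17.4. δu = √(δs² + δc²) = √(0.250 + 0.176) = 0.653, so δu/u = 0.0376.
Q is then a monomial in u, p:
δQ/Q = √((δu/u)² + (-2·δp/p)²) = √(0.00142 + 0.0138) = 0.123
Q = 0.198, so δQ = 0.123 × 0.198 = 0.0244.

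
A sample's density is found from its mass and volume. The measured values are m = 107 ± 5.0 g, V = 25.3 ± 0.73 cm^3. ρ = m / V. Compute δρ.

Products/powers → add relative errors in quadrature, weighted by exponent:
  (1·δm/m)² = (1×0.0467)² = 0.00218;  (-1·δV/V)² = (-1×0.0289)² = 0.000833
δρ/ρ = √(0.00302) = 0.0549
ρ = 4.23 g/cm^3, so δρ = 0.0549 × 4.23 = 0.232 g/cm^3.

0.232 g/cm^3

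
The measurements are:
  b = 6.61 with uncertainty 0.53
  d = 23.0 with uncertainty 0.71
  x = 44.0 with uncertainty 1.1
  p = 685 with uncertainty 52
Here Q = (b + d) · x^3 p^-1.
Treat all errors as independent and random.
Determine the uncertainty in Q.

408

Let u = b + d = 29.6. δu = √(δb² + δd²) = √(0.281 + 0.504) = 0.886, so δu/u = 0.0299.
Q is then a monomial in u, x, p:
δQ/Q = √((δu/u)² + (3·δx/x)² + (-1·δp/p)²) = √(0.000895 + 0.00563 + 0.00576) = 0.111
Q = 3680, so δQ = 0.111 × 3680 = 408.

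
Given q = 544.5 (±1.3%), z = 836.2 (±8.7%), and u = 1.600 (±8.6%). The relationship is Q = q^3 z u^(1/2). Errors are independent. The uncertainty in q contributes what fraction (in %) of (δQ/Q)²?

(δQ/Q)² = (3·δq/q)² + (1·δz/z)² + (½·δu/u)²
  q term: (3×0.0130)² = 0.00152
  z term: (1×0.0870)² = 0.00757
  u term: (0.5×0.0860)² = 0.00185
Total = 0.0109. Share from q = 0.00152/0.0109 = 0.139.

13.9%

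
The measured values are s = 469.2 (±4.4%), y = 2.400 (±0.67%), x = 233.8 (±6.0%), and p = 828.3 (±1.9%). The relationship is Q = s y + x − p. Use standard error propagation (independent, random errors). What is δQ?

Let w = s·y = 1126. δw/w = √((1·δs/s)² + (1·δy/y)²) = √(0.00194 + 4.49e-05) = 0.0445, so δw = 50.1.
Q = w + x − p: δQ = √(δw² + δx² + δp²) = √(2510 + 197 + 248) = 54.4

54.4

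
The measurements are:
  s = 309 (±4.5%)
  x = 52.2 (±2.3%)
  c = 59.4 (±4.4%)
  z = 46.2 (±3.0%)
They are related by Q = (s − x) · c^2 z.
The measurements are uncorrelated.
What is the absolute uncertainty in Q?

Let u = s − x = 257. δu = √(δs² + δx²) = √(193 + 1.44) = 14.0, so δu/u = 0.0543.
Q is then a monomial in u, c, z:
δQ/Q = √((δu/u)² + (2·δc/c)² + (1·δz/z)²) = √(0.00295 + 0.00774 + 0.000900) = 0.108
Q = 4.19e+07, so δQ = 0.108 × 4.19e+07 = 4.51e+06.

4.51e+06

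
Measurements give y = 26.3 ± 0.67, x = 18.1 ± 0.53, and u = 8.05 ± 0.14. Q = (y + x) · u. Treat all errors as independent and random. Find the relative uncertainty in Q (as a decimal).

0.0259

Let w = y + x = 44.4. δw = √(δy² + δx²) = √(0.449 + 0.281) = 0.854, so δw/w = 0.0192.
Q is then a monomial in w, u:
δQ/Q = √((δw/w)² + (1·δu/u)²) = √(0.000370 + 0.000302) = 0.0259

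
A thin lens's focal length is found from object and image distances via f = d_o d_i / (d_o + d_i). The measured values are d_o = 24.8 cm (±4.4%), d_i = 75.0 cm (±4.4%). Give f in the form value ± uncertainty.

∂f/∂d_o = (d_i/(d_o+d_i))² = 0.565;  ∂f/∂d_i = (d_o/(d_o+d_i))² = 0.0618
δf = √((∂f/∂d_o · δd_o)² + (∂f/∂d_i · δd_i)²) = √(0.380 + 0.0415) = 0.649 cm
f = 18.6 cm.

18.6 ± 0.649 cm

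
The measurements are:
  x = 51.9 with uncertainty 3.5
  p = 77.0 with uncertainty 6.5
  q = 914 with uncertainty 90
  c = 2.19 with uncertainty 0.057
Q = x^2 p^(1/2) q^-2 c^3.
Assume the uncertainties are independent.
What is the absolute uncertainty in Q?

0.0757

Since Q is a product/quotient, work with relative uncertainties:
  (2·δx/x)² = (2×0.0674)² = 0.0182;  (½·δp/p)² = (0.5×0.0844)² = 0.00178;  (-2·δq/q)² = (-2×0.0985)² = 0.0388;  (3·δc/c)² = (3×0.0260)² = 0.00610
δQ/Q = √(0.0649) = 0.255
Q = 0.297, so δQ = 0.255 × 0.297 = 0.0757.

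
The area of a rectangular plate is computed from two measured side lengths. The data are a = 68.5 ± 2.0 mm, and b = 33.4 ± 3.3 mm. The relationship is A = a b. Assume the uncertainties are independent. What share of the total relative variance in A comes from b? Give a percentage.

(δA/A)² = (1·δa/a)² + (1·δb/b)²
  a term: (1×0.0292)² = 0.000852
  b term: (1×0.0988)² = 0.00976
Total = 0.0106. Share from b = 0.00976/0.0106 = 0.920.

92.0%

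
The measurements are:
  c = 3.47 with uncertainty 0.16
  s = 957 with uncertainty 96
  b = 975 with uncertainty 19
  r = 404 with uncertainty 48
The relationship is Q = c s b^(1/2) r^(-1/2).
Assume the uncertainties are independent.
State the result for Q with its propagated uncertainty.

5160 ± 649

Products/powers → add relative errors in quadrature, weighted by exponent:
  (1·δc/c)² = (1×0.0461)² = 0.00213;  (1·δs/s)² = (1×0.100)² = 0.0101;  (½·δb/b)² = (0.5×0.0195)² = 9.49e-05;  (−½·δr/r)² = (-0.5×0.119)² = 0.00353
δQ/Q = √(0.0158) = 0.126
Q = 5160, so δQ = 0.126 × 5160 = 649.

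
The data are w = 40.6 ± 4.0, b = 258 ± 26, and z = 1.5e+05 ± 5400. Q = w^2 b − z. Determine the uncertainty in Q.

94300

Let p = w^2·b = 4.25e+05. δp/p = √((2·δw/w)² + (1·δb/b)²) = √(0.0388 + 0.0102) = 0.221, so δp = 94100.
Q = p − z: δQ = √(δp² + δz²) = √(8.86e+09 + 2.92e+07) = 94300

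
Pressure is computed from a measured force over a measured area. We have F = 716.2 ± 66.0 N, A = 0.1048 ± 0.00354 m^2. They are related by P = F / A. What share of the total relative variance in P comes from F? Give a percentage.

(δP/P)² = (1·δF/F)² + (-1·δA/A)²
  F term: (1×0.0922)² = 0.00849
  A term: (-1×0.0338)² = 0.00114
Total = 0.00963. Share from F = 0.00849/0.00963 = 0.882.

88.2%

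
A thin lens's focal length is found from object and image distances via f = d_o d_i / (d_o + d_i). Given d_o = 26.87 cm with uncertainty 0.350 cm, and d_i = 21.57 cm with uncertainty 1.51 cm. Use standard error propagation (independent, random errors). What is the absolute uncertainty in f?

∂f/∂d_o = (d_i/(d_o+d_i))² = 0.198;  ∂f/∂d_i = (d_o/(d_o+d_i))² = 0.308
δf = √((∂f/∂d_o · δd_o)² + (∂f/∂d_i · δd_i)²) = √(0.00482 + 0.216) = 0.470 cm

0.470 cm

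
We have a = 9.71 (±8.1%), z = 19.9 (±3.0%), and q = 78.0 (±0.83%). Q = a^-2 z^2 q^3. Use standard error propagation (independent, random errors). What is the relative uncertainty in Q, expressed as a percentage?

17.5%

For a monomial Q ∝ a^-2, z^2, q^3, fractional errors add in quadrature:
  (-2·δa/a)² = (-2×0.0810)² = 0.0262;  (2·δz/z)² = (2×0.0300)² = 0.00360;  (3·δq/q)² = (3×0.00830)² = 0.000620
δQ/Q = √(0.0305) = 0.175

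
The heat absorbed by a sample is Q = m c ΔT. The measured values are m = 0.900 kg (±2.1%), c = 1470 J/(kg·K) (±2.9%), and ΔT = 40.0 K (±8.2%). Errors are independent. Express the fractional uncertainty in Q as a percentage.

For a monomial Q ∝ m, c, ΔT, fractional errors add in quadrature:
  (1·δm/m)² = (1×0.0210)² = 0.000441;  (1·δc/c)² = (1×0.0290)² = 0.000841;  (1·δΔT/ΔT)² = (1×0.0820)² = 0.00672
δQ/Q = √(0.00801) = 0.0895

8.95%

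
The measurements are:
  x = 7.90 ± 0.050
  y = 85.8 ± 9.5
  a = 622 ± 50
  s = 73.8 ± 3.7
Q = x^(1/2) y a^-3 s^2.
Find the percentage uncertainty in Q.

28.4%

Since Q is a product/quotient, work with relative uncertainties:
  (½·δx/x)² = (0.5×0.00633)² = 1e-05;  (1·δy/y)² = (1×0.111)² = 0.0123;  (-3·δa/a)² = (-3×0.0804)² = 0.0582;  (2·δs/s)² = (2×0.0501)² = 0.0101
δQ/Q = √(0.0805) = 0.284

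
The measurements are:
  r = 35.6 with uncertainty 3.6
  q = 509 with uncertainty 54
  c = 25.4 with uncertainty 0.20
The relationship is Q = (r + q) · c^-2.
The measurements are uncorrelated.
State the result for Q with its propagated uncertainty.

0.844 ± 0.0849

Let u = r + q = 545. δu = √(δr² + δq²) = √(13.0 + 2920) = 54.1, so δu/u = 0.0994.
Q is then a monomial in u, c:
δQ/Q = √((δu/u)² + (-2·δc/c)²) = √(0.00988 + 0.000248) = 0.101
Q = 0.844, so δQ = 0.101 × 0.844 = 0.0849.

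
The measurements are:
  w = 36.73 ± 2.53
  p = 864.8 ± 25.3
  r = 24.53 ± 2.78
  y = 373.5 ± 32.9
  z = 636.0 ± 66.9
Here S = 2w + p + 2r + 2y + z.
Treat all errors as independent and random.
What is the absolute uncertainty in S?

S is a linear combination, so absolute uncertainties add in quadrature:
  (2·δw)² = 25.6;  (δp)² = 640;  (2·δr)² = 30.9;  (2·δy)² = 4330;  (δz)² = 4480
δS = √(9500) = 97.5

97.5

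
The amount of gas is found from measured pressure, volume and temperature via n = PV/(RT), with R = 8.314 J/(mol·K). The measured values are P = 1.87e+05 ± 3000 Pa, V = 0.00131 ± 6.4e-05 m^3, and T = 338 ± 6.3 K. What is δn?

Relative error in a monomial: (δn/n)² = Σ (nᵢ · δxᵢ/xᵢ)².
  (1·δP/P)² = (1×0.0160)² = 0.000257;  (1·δV/V)² = (1×0.0489)² = 0.00239;  (-1·δT/T)² = (-1×0.0186)² = 0.000347
δn/n = √(0.00299) = 0.0547
n = 0.0872 mol, so δn = 0.0547 × 0.0872 = 0.00477 mol.

0.00477 mol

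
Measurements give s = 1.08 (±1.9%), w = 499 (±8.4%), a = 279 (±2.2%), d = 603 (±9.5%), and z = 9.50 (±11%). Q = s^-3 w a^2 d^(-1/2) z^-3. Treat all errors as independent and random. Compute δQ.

514

For a monomial Q ∝ s^-3, w, a^2, d^(-1/2), z^-3, fractional errors add in quadrature:
  (-3·δs/s)² = (-3×0.0190)² = 0.00325;  (1·δw/w)² = (1×0.0840)² = 0.00706;  (2·δa/a)² = (2×0.0220)² = 0.00194;  (−½·δd/d)² = (-0.5×0.0950)² = 0.00226;  (-3·δz/z)² = (-3×0.110)² = 0.109
δQ/Q = √(0.123) = 0.351
Q = 1460, so δQ = 0.351 × 1460 = 514.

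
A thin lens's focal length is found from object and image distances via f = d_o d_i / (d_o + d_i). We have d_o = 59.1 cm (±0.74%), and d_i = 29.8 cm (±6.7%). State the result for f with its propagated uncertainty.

∂f/∂d_o = (d_i/(d_o+d_i))² = 0.112;  ∂f/∂d_i = (d_o/(d_o+d_i))² = 0.442
δf = √((∂f/∂d_o · δd_o)² + (∂f/∂d_i · δd_i)²) = √(0.00241 + 0.779) = 0.884 cm
f = 19.8 cm.

19.8 ± 0.884 cm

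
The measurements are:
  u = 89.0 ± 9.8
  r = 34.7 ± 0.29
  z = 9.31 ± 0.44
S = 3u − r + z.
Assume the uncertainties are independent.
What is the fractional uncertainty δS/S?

Sums and differences: (δS)² = Σ (cᵢ δxᵢ)².
  (3·δu)² = 864;  (δr)² = 0.0841;  (δz)² = 0.194
δS = √(865) = 29.4
S = 242, so δS/S = 29.4/242 = 0.122.

0.122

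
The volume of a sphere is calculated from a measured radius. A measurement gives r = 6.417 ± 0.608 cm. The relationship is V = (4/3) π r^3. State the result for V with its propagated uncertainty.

1107 ± 315 cm^3

V ∝ r^3, so δV/V = |3| · δr/r = 3 × 0.0947 = 0.284.
V = 1107 cm^3, so δV = 0.284 × 1107 = 315 cm^3.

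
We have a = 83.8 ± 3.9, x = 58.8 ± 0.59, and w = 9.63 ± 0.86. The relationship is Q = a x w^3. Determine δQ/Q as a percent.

Q is a product of powers, so relative uncertainties combine in quadrature:
  (1·δa/a)² = (1×0.0465)² = 0.00217;  (1·δx/x)² = (1×0.0100)² = 0.000101;  (3·δw/w)² = (3×0.0893)² = 0.0718
δQ/Q = √(0.0740) = 0.272

27.2%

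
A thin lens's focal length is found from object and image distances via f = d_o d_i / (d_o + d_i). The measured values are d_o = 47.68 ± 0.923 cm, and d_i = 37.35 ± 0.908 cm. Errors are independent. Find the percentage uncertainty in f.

∂f/∂d_o = (d_i/(d_o+d_i))² = 0.193;  ∂f/∂d_i = (d_o/(d_o+d_i))² = 0.314
δf = √((∂f/∂d_o · δd_o)² + (∂f/∂d_i · δd_i)²) = √(0.0317 + 0.0815) = 0.336 cm
f = 20.94 cm, so δf/f = 0.336/20.94 = 0.0161.

1.61%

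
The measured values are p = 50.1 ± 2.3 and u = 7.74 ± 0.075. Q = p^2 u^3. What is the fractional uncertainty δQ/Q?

0.0963

Relative error in a monomial: (δQ/Q)² = Σ (nᵢ · δxᵢ/xᵢ)².
  (2·δp/p)² = (2×0.0459)² = 0.00843;  (3·δu/u)² = (3×0.00969)² = 0.000845
δQ/Q = √(0.00928) = 0.0963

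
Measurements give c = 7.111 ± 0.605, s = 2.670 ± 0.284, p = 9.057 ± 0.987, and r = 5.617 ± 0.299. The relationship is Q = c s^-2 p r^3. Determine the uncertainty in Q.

480

For a monomial Q ∝ c, s^-2, p, r^3, fractional errors add in quadrature:
  (1·δc/c)² = (1×0.0851)² = 0.00724;  (-2·δs/s)² = (-2×0.106)² = 0.0453;  (1·δp/p)² = (1×0.109)² = 0.0119;  (3·δr/r)² = (3×0.0532)² = 0.0255
δQ/Q = √(0.0899) = 0.300
Q = 1601, so δQ = 0.300 × 1601 = 480.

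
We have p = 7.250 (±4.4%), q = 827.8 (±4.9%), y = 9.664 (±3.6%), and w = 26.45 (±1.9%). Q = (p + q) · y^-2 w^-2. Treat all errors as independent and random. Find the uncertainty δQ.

0.00121

Let u = p + q = 835.0. δu = √(δp² + δq²) = √(0.102 + 1650) = 40.6, so δu/u = 0.0486.
Q is then a monomial in u, y, w:
δQ/Q = √((δu/u)² + (-2·δy/y)² + (-2·δw/w)²) = √(0.00236 + 0.00518 + 0.00144) = 0.0948
Q = 0.01278, so δQ = 0.0948 × 0.01278 = 0.00121.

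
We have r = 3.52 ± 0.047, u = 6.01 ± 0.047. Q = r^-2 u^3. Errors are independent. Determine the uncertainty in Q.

0.623

Q is a product of powers, so relative uncertainties combine in quadrature:
  (-2·δr/r)² = (-2×0.0134)² = 0.000713;  (3·δu/u)² = (3×0.00782)² = 0.000550
δQ/Q = √(0.00126) = 0.0355
Q = 17.5, so δQ = 0.0355 × 17.5 = 0.623.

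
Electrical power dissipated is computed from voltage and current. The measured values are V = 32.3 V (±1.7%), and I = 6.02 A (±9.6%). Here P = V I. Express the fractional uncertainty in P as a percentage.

For a monomial P ∝ V, I, fractional errors add in quadrature:
  (1·δV/V)² = (1×0.0170)² = 0.000289;  (1·δI/I)² = (1×0.0960)² = 0.00922
δP/P = √(0.00950) = 0.0975

9.75%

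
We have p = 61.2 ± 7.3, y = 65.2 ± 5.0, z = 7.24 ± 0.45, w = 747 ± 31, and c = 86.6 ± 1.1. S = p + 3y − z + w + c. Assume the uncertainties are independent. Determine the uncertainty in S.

35.2

Sums and differences: (δS)² = Σ (cᵢ δxᵢ)².
  (δp)² = 53.3;  (3·δy)² = 225;  (δz)² = 0.203;  (δw)² = 961;  (δc)² = 1.21
δS = √(1240) = 35.2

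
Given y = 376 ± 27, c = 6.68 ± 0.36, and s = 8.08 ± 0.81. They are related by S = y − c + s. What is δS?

Sums and differences: (δS)² = Σ (cᵢ δxᵢ)².
  (δy)² = 729;  (δc)² = 0.130;  (δs)² = 0.656
δS = √(730) = 27.0

27.0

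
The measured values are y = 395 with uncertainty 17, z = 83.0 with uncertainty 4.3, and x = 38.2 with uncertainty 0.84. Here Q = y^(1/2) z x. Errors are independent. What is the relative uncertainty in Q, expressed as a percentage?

For a monomial Q ∝ y^(1/2), z, x, fractional errors add in quadrature:
  (½·δy/y)² = (0.5×0.0430)² = 0.000463;  (1·δz/z)² = (1×0.0518)² = 0.00268;  (1·δx/x)² = (1×0.0220)² = 0.000484
δQ/Q = √(0.00363) = 0.0603

6.03%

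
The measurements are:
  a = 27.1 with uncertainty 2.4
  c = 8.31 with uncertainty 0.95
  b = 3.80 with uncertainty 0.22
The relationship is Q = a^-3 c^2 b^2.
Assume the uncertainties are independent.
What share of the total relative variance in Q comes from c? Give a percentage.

38.4%

(δQ/Q)² = (-3·δa/a)² + (2·δc/c)² + (2·δb/b)²
  a term: (-3×0.0886)² = 0.0706
  c term: (2×0.114)² = 0.0523
  b term: (2×0.0579)² = 0.0134
Total = 0.136. Share from c = 0.0523/0.136 = 0.384.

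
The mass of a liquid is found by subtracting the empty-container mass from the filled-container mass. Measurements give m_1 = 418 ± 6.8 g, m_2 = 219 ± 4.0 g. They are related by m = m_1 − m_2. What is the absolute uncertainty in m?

Absolute uncertainties add in quadrature for a linear combination:
  (δm_1)² = 46.2;  (δm_2)² = 16.0
δm = √(62.2) = 7.89 g

7.89 g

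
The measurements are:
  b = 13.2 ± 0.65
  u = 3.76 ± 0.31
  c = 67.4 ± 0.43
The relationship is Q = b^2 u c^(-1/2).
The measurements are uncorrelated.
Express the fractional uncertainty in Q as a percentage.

Q is a product of powers, so relative uncertainties combine in quadrature:
  (2·δb/b)² = (2×0.0492)² = 0.00970;  (1·δu/u)² = (1×0.0824)² = 0.00680;  (−½·δc/c)² = (-0.5×0.00638)² = 1.02e-05
δQ/Q = √(0.0165) = 0.128

12.8%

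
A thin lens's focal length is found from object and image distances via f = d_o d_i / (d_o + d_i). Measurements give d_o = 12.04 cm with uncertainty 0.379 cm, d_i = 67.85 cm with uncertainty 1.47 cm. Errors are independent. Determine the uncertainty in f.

0.275 cm

∂f/∂d_o = (d_i/(d_o+d_i))² = 0.721;  ∂f/∂d_i = (d_o/(d_o+d_i))² = 0.0227
δf = √((∂f/∂d_o · δd_o)² + (∂f/∂d_i · δd_i)²) = √(0.0747 + 0.00111) = 0.275 cm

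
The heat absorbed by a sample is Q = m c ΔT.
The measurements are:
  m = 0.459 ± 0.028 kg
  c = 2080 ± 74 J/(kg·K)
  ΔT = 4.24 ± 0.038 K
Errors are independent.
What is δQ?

Relative error in a monomial: (δQ/Q)² = Σ (nᵢ · δxᵢ/xᵢ)².
  (1·δm/m)² = (1×0.0610)² = 0.00372;  (1·δc/c)² = (1×0.0356)² = 0.00127;  (1·δΔT/ΔT)² = (1×0.00896)² = 8.03e-05
δQ/Q = √(0.00507) = 0.0712
Q = 4050 J, so δQ = 0.0712 × 4050 = 288 J.

288 J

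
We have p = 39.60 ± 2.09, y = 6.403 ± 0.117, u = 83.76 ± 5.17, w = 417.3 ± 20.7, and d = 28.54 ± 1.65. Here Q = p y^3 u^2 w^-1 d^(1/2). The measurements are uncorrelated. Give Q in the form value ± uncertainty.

(9.337 ± 1.46) × 10^5

Since Q is a product/quotient, work with relative uncertainties:
  (1·δp/p)² = (1×0.0528)² = 0.00279;  (3·δy/y)² = (3×0.0183)² = 0.00301;  (2·δu/u)² = (2×0.0617)² = 0.0152;  (-1·δw/w)² = (-1×0.0496)² = 0.00246;  (½·δd/d)² = (0.5×0.0578)² = 0.000836
δQ/Q = √(0.0243) = 0.156
Q = 933700, so δQ = 0.156 × 933700 = 1.46e+05.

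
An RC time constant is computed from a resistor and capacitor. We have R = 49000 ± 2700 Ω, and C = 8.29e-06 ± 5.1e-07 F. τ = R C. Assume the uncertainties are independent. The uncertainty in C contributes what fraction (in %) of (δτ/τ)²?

55.5%

(δτ/τ)² = (1·δR/R)² + (1·δC/C)²
  R term: (1×0.0551)² = 0.00304
  C term: (1×0.0615)² = 0.00378
Total = 0.00682. Share from C = 0.00378/0.00682 = 0.555.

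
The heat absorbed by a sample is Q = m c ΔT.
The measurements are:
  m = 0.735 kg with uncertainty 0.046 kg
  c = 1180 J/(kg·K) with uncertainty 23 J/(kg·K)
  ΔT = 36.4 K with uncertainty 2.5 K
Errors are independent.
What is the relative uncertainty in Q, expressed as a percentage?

9.49%

For a monomial Q ∝ m, c, ΔT, fractional errors add in quadrature:
  (1·δm/m)² = (1×0.0626)² = 0.00392;  (1·δc/c)² = (1×0.0195)² = 0.000380;  (1·δΔT/ΔT)² = (1×0.0687)² = 0.00472
δQ/Q = √(0.00901) = 0.0949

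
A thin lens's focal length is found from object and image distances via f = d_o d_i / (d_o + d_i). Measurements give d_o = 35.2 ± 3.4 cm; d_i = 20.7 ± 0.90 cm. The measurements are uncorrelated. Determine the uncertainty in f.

∂f/∂d_o = (d_i/(d_o+d_i))² = 0.137;  ∂f/∂d_i = (d_o/(d_o+d_i))² = 0.397
δf = √((∂f/∂d_o · δd_o)² + (∂f/∂d_i · δd_i)²) = √(0.217 + 0.127) = 0.587 cm

0.587 cm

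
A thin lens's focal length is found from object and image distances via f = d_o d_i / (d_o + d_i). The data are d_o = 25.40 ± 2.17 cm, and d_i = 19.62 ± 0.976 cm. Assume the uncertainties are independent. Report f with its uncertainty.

11.07 ± 0.516 cm

∂f/∂d_o = (d_i/(d_o+d_i))² = 0.190;  ∂f/∂d_i = (d_o/(d_o+d_i))² = 0.318
δf = √((∂f/∂d_o · δd_o)² + (∂f/∂d_i · δd_i)²) = √(0.170 + 0.0965) = 0.516 cm
f = 11.07 cm.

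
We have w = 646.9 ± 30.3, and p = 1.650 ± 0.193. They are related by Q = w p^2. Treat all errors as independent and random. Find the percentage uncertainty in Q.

Each factor contributes (exponent × relative error)² to (δQ/Q)²:
  (1·δw/w)² = (1×0.0468)² = 0.00219;  (2·δp/p)² = (2×0.117)² = 0.0547
δQ/Q = √(0.0569) = 0.239

23.9%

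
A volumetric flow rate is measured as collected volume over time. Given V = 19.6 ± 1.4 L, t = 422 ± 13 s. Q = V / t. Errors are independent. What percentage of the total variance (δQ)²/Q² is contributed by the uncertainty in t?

(δQ/Q)² = (1·δV/V)² + (-1·δt/t)²
  V term: (1×0.0714)² = 0.00510
  t term: (-1×0.0308)² = 0.000949
Total = 0.00605. Share from t = 0.000949/0.00605 = 0.157.

15.7%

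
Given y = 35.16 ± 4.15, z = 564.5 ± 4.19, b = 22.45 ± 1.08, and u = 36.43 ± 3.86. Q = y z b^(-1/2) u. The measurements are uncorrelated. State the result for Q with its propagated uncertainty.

Relative error in a monomial: (δQ/Q)² = Σ (nᵢ · δxᵢ/xᵢ)².
  (1·δy/y)² = (1×0.118)² = 0.0139;  (1·δz/z)² = (1×0.00742)² = 5.51e-05;  (−½·δb/b)² = (-0.5×0.0481)² = 0.000579;  (1·δu/u)² = (1×0.106)² = 0.0112
δQ/Q = √(0.0258) = 0.161
Q = 152600, so δQ = 0.161 × 152600 = 24500.

152600 ± 24500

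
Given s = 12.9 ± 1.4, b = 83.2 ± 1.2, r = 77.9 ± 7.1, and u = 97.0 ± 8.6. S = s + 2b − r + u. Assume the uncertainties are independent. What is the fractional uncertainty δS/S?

Each term contributes (cᵢ δxᵢ)² to (δS)²:
  (δs)² = 1.96;  (2·δb)² = 5.76;  (δr)² = 50.4;  (δu)² = 74.0
δS = √(132) = 11.5
S = 198, so δS/S = 11.5/198 = 0.0579.

0.0579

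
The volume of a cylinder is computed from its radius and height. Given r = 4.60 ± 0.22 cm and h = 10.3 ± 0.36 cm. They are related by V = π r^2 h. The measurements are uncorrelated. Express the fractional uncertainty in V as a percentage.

10.2%

Products/powers → add relative errors in quadrature, weighted by exponent:
  (2·δr/r)² = (2×0.0478)² = 0.00915;  (1·δh/h)² = (1×0.0350)² = 0.00122
δV/V = √(0.0104) = 0.102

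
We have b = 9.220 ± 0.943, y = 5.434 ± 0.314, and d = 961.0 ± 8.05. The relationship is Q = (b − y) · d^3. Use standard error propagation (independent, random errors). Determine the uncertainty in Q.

8.86e+08

Let u = b − y = 3.786. δu = √(δb² + δy²) = √(0.889 + 0.0986) = 0.994, so δu/u = 0.263.
Q is then a monomial in u, d:
δQ/Q = √((δu/u)² + (3·δd/d)²) = √(0.0689 + 0.000632) = 0.264
Q = 3.36e+09, so δQ = 0.264 × 3.36e+09 = 8.86e+08.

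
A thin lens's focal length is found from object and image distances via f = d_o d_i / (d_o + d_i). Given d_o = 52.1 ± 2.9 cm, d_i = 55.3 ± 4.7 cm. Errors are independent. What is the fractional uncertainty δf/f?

∂f/∂d_o = (d_i/(d_o+d_i))² = 0.265;  ∂f/∂d_i = (d_o/(d_o+d_i))² = 0.235
δf = √((∂f/∂d_o · δd_o)² + (∂f/∂d_i · δd_i)²) = √(0.591 + 1.22) = 1.35 cm
f = 26.8 cm, so δf/f = 1.35/26.8 = 0.0502.

0.0502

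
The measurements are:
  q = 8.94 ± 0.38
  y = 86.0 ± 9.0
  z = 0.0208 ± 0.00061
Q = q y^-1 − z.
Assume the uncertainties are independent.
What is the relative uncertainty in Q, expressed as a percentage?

14.1%

Let p = q·y^-1 = 0.104. δp/p = √((1·δq/q)² + (-1·δy/y)²) = √(0.00181 + 0.0110) = 0.113, so δp = 0.0117.
Q = p − z: δQ = √(δp² + δz²) = √(0.000138 + 3.72e-07) = 0.0118
Q = 0.0832, so δQ/Q = 0.0118/0.0832 = 0.141.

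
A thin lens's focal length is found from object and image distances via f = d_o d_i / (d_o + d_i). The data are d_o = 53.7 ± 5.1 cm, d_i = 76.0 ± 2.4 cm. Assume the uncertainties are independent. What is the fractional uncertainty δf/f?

0.0572

∂f/∂d_o = (d_i/(d_o+d_i))² = 0.343;  ∂f/∂d_i = (d_o/(d_o+d_i))² = 0.171
δf = √((∂f/∂d_o · δd_o)² + (∂f/∂d_i · δd_i)²) = √(3.07 + 0.169) = 1.80 cm
f = 31.5 cm, so δf/f = 1.80/31.5 = 0.0572.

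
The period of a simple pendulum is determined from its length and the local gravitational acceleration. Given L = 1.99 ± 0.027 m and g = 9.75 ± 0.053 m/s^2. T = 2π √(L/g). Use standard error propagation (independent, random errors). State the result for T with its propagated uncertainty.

2.84 ± 0.0207 s

For a monomial T ∝ L^(1/2), g^(-1/2), fractional errors add in quadrature:
  (½·δL/L)² = (0.5×0.0136)² = 4.6e-05;  (−½·δg/g)² = (-0.5×0.00544)² = 7.39e-06
δT/T = √(5.34e-05) = 0.00731
T = 2.84 s, so δT = 0.00731 × 2.84 = 0.0207 s.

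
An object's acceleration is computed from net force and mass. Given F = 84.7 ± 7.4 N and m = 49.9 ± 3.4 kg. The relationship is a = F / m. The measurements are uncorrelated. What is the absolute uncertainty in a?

0.188 m/s^2

Relative error in a monomial: (δa/a)² = Σ (nᵢ · δxᵢ/xᵢ)².
  (1·δF/F)² = (1×0.0874)² = 0.00763;  (-1·δm/m)² = (-1×0.0681)² = 0.00464
δa/a = √(0.0123) = 0.111
a = 1.70 m/s^2, so δa = 0.111 × 1.70 = 0.188 m/s^2.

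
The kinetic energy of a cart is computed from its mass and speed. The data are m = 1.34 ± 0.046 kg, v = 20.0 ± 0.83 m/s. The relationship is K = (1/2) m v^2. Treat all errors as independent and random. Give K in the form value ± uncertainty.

Products/powers → add relative errors in quadrature, weighted by exponent:
  (1·δm/m)² = (1×0.0343)² = 0.00118;  (2·δv/v)² = (2×0.0415)² = 0.00689
δK/K = √(0.00807) = 0.0898
K = 268 J, so δK = 0.0898 × 268 = 24.1 J.

268 ± 24.1 J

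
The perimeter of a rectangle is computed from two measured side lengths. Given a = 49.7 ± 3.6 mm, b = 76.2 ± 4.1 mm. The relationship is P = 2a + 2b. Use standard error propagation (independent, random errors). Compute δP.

Each term contributes (cᵢ δxᵢ)² to (δP)²:
  (2·δa)² = 51.8;  (2·δb)² = 67.2
δP = √(119) = 10.9 mm

10.9 mm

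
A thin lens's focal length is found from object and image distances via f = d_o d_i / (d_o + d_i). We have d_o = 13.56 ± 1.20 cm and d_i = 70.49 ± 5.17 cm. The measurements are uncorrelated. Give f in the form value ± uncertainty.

11.37 ± 0.855 cm

∂f/∂d_o = (d_i/(d_o+d_i))² = 0.703;  ∂f/∂d_i = (d_o/(d_o+d_i))² = 0.0260
δf = √((∂f/∂d_o · δd_o)² + (∂f/∂d_i · δd_i)²) = √(0.712 + 0.0181) = 0.855 cm
f = 11.37 cm.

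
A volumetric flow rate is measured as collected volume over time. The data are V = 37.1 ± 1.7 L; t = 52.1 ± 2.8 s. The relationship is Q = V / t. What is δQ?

0.0503 L/s

Relative error in a monomial: (δQ/Q)² = Σ (nᵢ · δxᵢ/xᵢ)².
  (1·δV/V)² = (1×0.0458)² = 0.00210;  (-1·δt/t)² = (-1×0.0537)² = 0.00289
δQ/Q = √(0.00499) = 0.0706
Q = 0.712 L/s, so δQ = 0.0706 × 0.712 = 0.0503 L/s.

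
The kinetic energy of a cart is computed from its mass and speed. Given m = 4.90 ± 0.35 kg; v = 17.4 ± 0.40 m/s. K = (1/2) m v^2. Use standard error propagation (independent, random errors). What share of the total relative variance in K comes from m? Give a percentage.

(δK/K)² = (1·δm/m)² + (2·δv/v)²
  m term: (1×0.0714)² = 0.00510
  v term: (2×0.0230)² = 0.00211
Total = 0.00722. Share from m = 0.00510/0.00722 = 0.707.

70.7%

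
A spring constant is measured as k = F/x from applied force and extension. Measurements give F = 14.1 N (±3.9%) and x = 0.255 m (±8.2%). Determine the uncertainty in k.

5.02 N/m

Relative error in a monomial: (δk/k)² = Σ (nᵢ · δxᵢ/xᵢ)².
  (1·δF/F)² = (1×0.0390)² = 0.00152;  (-1·δx/x)² = (-1×0.0820)² = 0.00672
δk/k = √(0.00824) = 0.0908
k = 55.3 N/m, so δk = 0.0908 × 55.3 = 5.02 N/m.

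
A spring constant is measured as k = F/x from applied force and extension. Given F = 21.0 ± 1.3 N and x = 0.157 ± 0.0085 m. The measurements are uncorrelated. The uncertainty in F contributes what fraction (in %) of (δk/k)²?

56.7%

(δk/k)² = (1·δF/F)² + (-1·δx/x)²
  F term: (1×0.0619)² = 0.00383
  x term: (-1×0.0541)² = 0.00293
Total = 0.00676. Share from F = 0.00383/0.00676 = 0.567.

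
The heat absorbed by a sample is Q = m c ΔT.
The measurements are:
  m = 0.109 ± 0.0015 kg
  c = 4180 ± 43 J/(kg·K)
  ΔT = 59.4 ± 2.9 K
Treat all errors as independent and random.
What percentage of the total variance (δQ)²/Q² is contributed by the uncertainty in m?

(δQ/Q)² = (1·δm/m)² + (1·δc/c)² + (1·δΔT/ΔT)²
  m term: (1×0.0138)² = 0.000189
  c term: (1×0.0103)² = 0.000106
  ΔT term: (1×0.0488)² = 0.00238
Total = 0.00268. Share from m = 0.000189/0.00268 = 0.0707.

7.07%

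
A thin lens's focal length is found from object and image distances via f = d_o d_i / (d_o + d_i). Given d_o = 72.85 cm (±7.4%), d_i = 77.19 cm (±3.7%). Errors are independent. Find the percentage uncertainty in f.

4.21%

∂f/∂d_o = (d_i/(d_o+d_i))² = 0.265;  ∂f/∂d_i = (d_o/(d_o+d_i))² = 0.236
δf = √((∂f/∂d_o · δd_o)² + (∂f/∂d_i · δd_i)²) = √(2.04 + 0.453) = 1.58 cm
f = 37.48 cm, so δf/f = 1.58/37.48 = 0.0421.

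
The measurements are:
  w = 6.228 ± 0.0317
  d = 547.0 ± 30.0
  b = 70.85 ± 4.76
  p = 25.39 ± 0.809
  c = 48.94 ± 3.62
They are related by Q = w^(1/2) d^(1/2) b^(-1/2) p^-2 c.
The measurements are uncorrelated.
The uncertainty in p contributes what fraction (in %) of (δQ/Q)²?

35.6%

(δQ/Q)² = (½·δw/w)² + (½·δd/d)² + (−½·δb/b)² + (-2·δp/p)² + (1·δc/c)²
  w term: (0.5×0.00509)² = 6.48e-06
  d term: (0.5×0.0548)² = 0.000752
  b term: (-0.5×0.0672)² = 0.00113
  p term: (-2×0.0319)² = 0.00406
  c term: (1×0.0740)² = 0.00547
Total = 0.0114. Share from p = 0.00406/0.0114 = 0.356.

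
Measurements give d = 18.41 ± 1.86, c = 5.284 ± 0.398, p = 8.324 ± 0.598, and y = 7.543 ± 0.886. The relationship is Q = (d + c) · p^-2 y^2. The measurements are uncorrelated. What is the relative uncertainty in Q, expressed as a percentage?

28.7%

Let u = d + c = 23.69. δu = √(δd² + δc²) = √(3.46 + 0.158) = 1.90, so δu/u = 0.0803.
Q is then a monomial in u, p, y:
δQ/Q = √((δu/u)² + (-2·δp/p)² + (2·δy/y)²) = √(0.00644 + 0.0206 + 0.0552) = 0.287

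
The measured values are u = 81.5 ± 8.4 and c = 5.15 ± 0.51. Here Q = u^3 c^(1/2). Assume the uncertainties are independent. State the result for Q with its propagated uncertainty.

For a monomial Q ∝ u^3, c^(1/2), fractional errors add in quadrature:
  (3·δu/u)² = (3×0.103)² = 0.0956;  (½·δc/c)² = (0.5×0.0990)² = 0.00245
δQ/Q = √(0.0981) = 0.313
Q = 1.23e+06, so δQ = 0.313 × 1.23e+06 = 3.85e+05.

(1.23 ± 0.385) × 10^6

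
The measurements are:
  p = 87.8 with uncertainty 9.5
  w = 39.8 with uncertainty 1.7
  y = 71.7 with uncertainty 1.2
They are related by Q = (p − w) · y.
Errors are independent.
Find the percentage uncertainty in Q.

Let u = p − w = 48.0. δu = √(δp² + δw²) = √(90.2 + 2.89) = 9.65, so δu/u = 0.201.
Q is then a monomial in u, y:
δQ/Q = √((δu/u)² + (1·δy/y)²) = √(0.0404 + 0.000280) = 0.202

20.2%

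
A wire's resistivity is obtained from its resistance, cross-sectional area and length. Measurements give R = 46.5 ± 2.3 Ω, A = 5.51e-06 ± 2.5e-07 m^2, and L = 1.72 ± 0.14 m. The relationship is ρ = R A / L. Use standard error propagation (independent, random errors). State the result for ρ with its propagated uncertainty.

(1.49 ± 0.157) × 10^-4 Ω·m

ρ is a product of powers, so relative uncertainties combine in quadrature:
  (1·δR/R)² = (1×0.0495)² = 0.00245;  (1·δA/A)² = (1×0.0454)² = 0.00206;  (-1·δL/L)² = (-1×0.0814)² = 0.00663
δρ/ρ = √(0.0111) = 0.106
ρ = 0.000149 Ω·m, so δρ = 0.106 × 0.000149 = 1.57e-05 Ω·m.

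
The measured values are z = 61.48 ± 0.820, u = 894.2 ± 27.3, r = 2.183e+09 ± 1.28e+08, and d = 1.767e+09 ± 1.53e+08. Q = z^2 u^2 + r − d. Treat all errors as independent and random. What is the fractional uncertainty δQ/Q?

0.0824

Let p = z^2·u^2 = 3.022e+09. δp/p = √((2·δz/z)² + (2·δu/u)²) = √(0.000712 + 0.00373) = 0.0666, so δp = 2.01e+08.
Q = p + r − d: δQ = √(δp² + δr² + δd²) = √(4.06e+16 + 1.64e+16 + 2.34e+16) = 2.83e+08
Q = 3.438e+09, so δQ/Q = 2.83e+08/3.438e+09 = 0.0824.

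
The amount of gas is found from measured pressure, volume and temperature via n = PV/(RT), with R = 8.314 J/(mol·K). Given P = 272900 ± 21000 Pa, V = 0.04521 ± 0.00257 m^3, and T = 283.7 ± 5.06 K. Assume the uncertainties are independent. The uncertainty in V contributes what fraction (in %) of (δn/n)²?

34.1%

(δn/n)² = (1·δP/P)² + (1·δV/V)² + (-1·δT/T)²
  P term: (1×0.0770)² = 0.00592
  V term: (1×0.0568)² = 0.00323
  T term: (-1×0.0178)² = 0.000318
Total = 0.00947. Share from V = 0.00323/0.00947 = 0.341.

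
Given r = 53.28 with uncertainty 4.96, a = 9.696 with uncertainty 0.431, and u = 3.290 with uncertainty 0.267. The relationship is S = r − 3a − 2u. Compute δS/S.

Absolute uncertainties add in quadrature for a linear combination:
  (δr)² = 24.6;  (3·δa)² = 1.67;  (2·δu)² = 0.285
δS = √(26.6) = 5.15
S = 17.61, so δS/S = 5.15/17.61 = 0.293.

0.293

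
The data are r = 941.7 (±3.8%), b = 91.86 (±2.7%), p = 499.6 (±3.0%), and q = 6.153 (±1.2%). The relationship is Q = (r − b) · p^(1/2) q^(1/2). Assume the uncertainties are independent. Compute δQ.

Let u = r − b = 849.8. δu = √(δr² + δb²) = √(1280 + 6.15) = 35.9, so δu/u = 0.0422.
Q is then a monomial in u, p, q:
δQ/Q = √((δu/u)² + (½·δp/p)² + (½·δq/q)²) = √(0.00178 + 0.000225 + 3.6e-05) = 0.0452
Q = 47120, so δQ = 0.0452 × 47120 = 2130.

2130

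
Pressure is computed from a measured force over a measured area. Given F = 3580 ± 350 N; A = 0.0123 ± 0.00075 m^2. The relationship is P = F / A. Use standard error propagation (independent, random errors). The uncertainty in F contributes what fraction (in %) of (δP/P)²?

72.0%

(δP/P)² = (1·δF/F)² + (-1·δA/A)²
  F term: (1×0.0978)² = 0.00956
  A term: (-1×0.0610)² = 0.00372
Total = 0.0133. Share from F = 0.00956/0.0133 = 0.720.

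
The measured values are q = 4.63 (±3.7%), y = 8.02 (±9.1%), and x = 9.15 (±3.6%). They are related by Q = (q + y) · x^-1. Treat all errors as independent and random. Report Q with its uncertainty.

Let u = q + y = 12.6. δu = √(δq² + δy²) = √(0.0293 + 0.533) = 0.750, so δu/u = 0.0593.
Q is then a monomial in u, x:
δQ/Q = √((δu/u)² + (-1·δx/x)²) = √(0.00351 + 0.00130) = 0.0693
Q = 1.38, so δQ = 0.0693 × 1.38 = 0.0959.

1.38 ± 0.0959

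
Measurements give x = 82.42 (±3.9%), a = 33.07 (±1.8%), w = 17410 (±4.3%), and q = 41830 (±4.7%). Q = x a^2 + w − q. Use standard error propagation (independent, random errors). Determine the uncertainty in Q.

Let p = x·a^2 = 90140. δp/p = √((1·δx/x)² + (2·δa/a)²) = √(0.00152 + 0.00130) = 0.0531, so δp = 4780.
Q = p + w − q: δQ = √(δp² + δw² + δq²) = √(2.29e+07 + 5.6e+05 + 3.87e+06) = 5230

5230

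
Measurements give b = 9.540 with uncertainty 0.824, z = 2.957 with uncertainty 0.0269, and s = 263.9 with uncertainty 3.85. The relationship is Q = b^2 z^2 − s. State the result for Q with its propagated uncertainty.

Let p = b^2·z^2 = 795.8. δp/p = √((2·δb/b)² + (2·δz/z)²) = √(0.0298 + 0.000331) = 0.174, so δp = 138.
Q = p − s: δQ = √(δp² + δs²) = √(19100 + 14.8) = 138
Q = 531.9.

531.9 ± 138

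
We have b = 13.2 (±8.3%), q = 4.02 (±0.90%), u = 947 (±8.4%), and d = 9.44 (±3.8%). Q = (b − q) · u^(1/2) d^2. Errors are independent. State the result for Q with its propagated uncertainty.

25200 ± 3720

Let w = b − q = 9.18. δw = √(δb² + δq²) = √(1.20 + 0.00131) = 1.10, so δw/w = 0.119.
Q is then a monomial in w, u, d:
δQ/Q = √((δw/w)² + (½·δu/u)² + (2·δd/d)²) = √(0.0143 + 0.00176 + 0.00578) = 0.148
Q = 25200, so δQ = 0.148 × 25200 = 3720.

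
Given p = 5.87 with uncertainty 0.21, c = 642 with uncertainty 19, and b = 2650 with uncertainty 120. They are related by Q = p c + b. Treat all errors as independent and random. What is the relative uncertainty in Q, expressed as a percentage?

Let w = p·c = 3770. δw/w = √((1·δp/p)² + (1·δc/c)²) = √(0.00128 + 0.000876) = 0.0464, so δw = 175.
Q = w + b: δQ = √(δw² + δb²) = √(30600 + 14400) = 212
Q = 6420, so δQ/Q = 212/6420 = 0.0331.

3.31%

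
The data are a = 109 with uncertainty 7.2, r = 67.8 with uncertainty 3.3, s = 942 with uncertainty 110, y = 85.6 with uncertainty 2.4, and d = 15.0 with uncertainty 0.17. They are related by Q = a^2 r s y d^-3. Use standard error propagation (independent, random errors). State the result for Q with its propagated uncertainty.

(1.92 ± 0.362) × 10^7

Products/powers → add relative errors in quadrature, weighted by exponent:
  (2·δa/a)² = (2×0.0661)² = 0.0175;  (1·δr/r)² = (1×0.0487)² = 0.00237;  (1·δs/s)² = (1×0.117)² = 0.0136;  (1·δy/y)² = (1×0.0280)² = 0.000786;  (-3·δd/d)² = (-3×0.0113)² = 0.00116
δQ/Q = √(0.0354) = 0.188
Q = 1.92e+07, so δQ = 0.188 × 1.92e+07 = 3.62e+06.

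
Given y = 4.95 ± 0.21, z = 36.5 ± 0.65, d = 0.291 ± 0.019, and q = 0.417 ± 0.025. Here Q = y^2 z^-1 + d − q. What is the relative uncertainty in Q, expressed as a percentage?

12.1%

Let p = y^2·z^-1 = 0.671. δp/p = √((2·δy/y)² + (-1·δz/z)²) = √(0.00720 + 0.000317) = 0.0867, so δp = 0.0582.
Q = p + d − q: δQ = √(δp² + δd² + δq²) = √(0.00339 + 0.000361 + 0.000625) = 0.0661
Q = 0.545, so δQ/Q = 0.0661/0.545 = 0.121.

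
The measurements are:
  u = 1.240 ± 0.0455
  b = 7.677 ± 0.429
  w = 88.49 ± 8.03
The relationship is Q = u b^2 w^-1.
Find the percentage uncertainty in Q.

14.9%

For a monomial Q ∝ u, b^2, w^-1, fractional errors add in quadrature:
  (1·δu/u)² = (1×0.0367)² = 0.00135;  (2·δb/b)² = (2×0.0559)² = 0.0125;  (-1·δw/w)² = (-1×0.0907)² = 0.00823
δQ/Q = √(0.0221) = 0.149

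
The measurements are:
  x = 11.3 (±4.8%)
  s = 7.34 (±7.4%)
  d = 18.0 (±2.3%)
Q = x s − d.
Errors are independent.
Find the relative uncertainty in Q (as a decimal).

Let p = x·s = 82.9. δp/p = √((1·δx/x)² + (1·δs/s)²) = √(0.00230 + 0.00548) = 0.0882, so δp = 7.32.
Q = p − d: δQ = √(δp² + δd²) = √(53.5 + 0.171) = 7.33
Q = 64.9, so δQ/Q = 7.33/64.9 = 0.113.

0.113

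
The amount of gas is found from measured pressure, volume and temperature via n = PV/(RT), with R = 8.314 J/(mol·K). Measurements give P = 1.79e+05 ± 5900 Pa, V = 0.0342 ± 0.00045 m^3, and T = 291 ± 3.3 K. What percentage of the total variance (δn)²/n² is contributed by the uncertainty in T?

(δn/n)² = (1·δP/P)² + (1·δV/V)² + (-1·δT/T)²
  P term: (1×0.0330)² = 0.00109
  V term: (1×0.0132)² = 0.000173
  T term: (-1×0.0113)² = 0.000129
Total = 0.00139. Share from T = 0.000129/0.00139 = 0.0926.

9.26%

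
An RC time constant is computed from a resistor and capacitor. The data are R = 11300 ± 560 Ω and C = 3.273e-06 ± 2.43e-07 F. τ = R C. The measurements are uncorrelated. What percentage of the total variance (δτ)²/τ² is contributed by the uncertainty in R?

(δτ/τ)² = (1·δR/R)² + (1·δC/C)²
  R term: (1×0.0496)² = 0.00246
  C term: (1×0.0742)² = 0.00551
Total = 0.00797. Share from R = 0.00246/0.00797 = 0.308.

30.8%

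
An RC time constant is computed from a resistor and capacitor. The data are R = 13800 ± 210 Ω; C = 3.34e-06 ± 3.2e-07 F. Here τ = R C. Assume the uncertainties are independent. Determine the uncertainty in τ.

Products/powers → add relative errors in quadrature, weighted by exponent:
  (1·δR/R)² = (1×0.0152)² = 0.000232;  (1·δC/C)² = (1×0.0958)² = 0.00918
δτ/τ = √(0.00941) = 0.0970
τ = 0.0461 s, so δτ = 0.0970 × 0.0461 = 0.00447 s.

0.00447 s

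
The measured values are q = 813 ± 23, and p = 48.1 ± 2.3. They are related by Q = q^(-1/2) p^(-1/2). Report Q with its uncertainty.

0.00506 ± 0.000140

Since Q is a product/quotient, work with relative uncertainties:
  (−½·δq/q)² = (-0.5×0.0283)² = 0.000200;  (−½·δp/p)² = (-0.5×0.0478)² = 0.000572
δQ/Q = √(0.000772) = 0.0278
Q = 0.00506, so δQ = 0.0278 × 0.00506 = 0.000140.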